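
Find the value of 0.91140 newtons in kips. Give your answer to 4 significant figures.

1 newton = 0.000224809 kip.
So 0.91140 × 0.000224809 ≈ 0.0002049 kip.

0.0002049 kip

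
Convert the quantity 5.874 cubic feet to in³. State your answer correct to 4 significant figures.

10150 in³

1 cubic foot = 1728.00 in³.
Thus 5.874 × 1728.00 ≈ 10150 in³.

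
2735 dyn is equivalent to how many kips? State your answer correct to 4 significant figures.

6.149 × 10^-6 kip

1 dyne = 2.24809 × 10^-9 kip.
2735 × 2.24809 × 10^-9 ≈ 6.149 × 10^-6 kip.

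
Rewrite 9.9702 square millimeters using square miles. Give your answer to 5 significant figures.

3.8495 × 10^-12 mi²

1 square millimeter = 3.86102 × 10^-13 mi².
9.9702 × 3.86102 × 10^-13 ≈ 3.8495 × 10^-12 mi².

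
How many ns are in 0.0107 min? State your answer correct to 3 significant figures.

6.42 × 10^8 nanoseconds

1 min = 6.00000 × 10^10 nanoseconds.
0.0107 × 6.00000 × 10^10 ≈ 6.42 × 10^8 ns.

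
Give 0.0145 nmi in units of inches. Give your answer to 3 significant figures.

1 nautical mile = 72913.4 in.
Then 0.0145 × 72913.4 ≈ 1060 in.

1060 in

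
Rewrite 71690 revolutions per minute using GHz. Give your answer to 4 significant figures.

1.195e-6 gigahertz

1 rpm = 1.66667e-11 GHz.
So 71690 × 1.66667e-11 ≈ 1.195e-6 GHz.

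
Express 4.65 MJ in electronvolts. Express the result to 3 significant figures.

1 MJ = 6.24151e+24 electronvolts.
4.65 × 6.24151e+24 ≈ 2.90e+25 eV.

2.90e+25 eV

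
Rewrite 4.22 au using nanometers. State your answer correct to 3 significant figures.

6.31e+20 nm

1 astronomical unit = 1.49598e+20 nanometers.
Thus 4.22 × 1.49598e+20 ≈ 6.31e+20 nm.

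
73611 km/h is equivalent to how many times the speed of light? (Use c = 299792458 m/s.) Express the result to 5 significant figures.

1 kilometer per hour = 9.26567 × 10^-10 c.
So 73611 × 9.26567 × 10^-10 ≈ 6.8206 × 10^-5 c.

6.8206 × 10^-5 times the speed of light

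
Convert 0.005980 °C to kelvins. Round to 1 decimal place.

K = °C + 273.15.
Applying the formula gives 273.2 K.

273.2 kelvins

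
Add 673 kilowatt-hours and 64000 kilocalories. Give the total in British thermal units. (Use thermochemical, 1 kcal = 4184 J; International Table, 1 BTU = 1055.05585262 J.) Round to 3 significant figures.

673 kWh = 2.29637 × 10^6 BTU and 64000 kcal = 253803 BTU.
2.29637 × 10^6 + 253803 ≈ 2.55 × 10^6 BTU.

2.55 × 10^6 BTU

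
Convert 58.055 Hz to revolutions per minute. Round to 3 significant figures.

3480 rpm

1 hertz = 60.0000 rpm.
Thus 58.055 × 60.0000 ≈ 3480 rpm.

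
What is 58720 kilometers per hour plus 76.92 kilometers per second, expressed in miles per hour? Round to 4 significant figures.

58720 km/h = 36486.9 mph and 76.92 km/s = 172065 mph.
36486.9 + 172065 ≈ 208600 mph.

208600 miles per hour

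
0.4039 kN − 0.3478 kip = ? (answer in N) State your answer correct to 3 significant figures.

-1140 N

0.4039 kN = 403.900 N and 0.3478 kip = 1547.09 N.
403.900 − 1547.09 ≈ -1140 N.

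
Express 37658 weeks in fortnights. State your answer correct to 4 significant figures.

18830 fortnight

1 week = 0.500000 fortnight.
Thus 37658 × 0.500000 ≈ 18830 fortnight.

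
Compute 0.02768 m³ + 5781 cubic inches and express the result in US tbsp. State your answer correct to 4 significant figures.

0.02768 m³ = 1871.94 US tbsp and 5781 in³ = 6406.65 US tbsp.
1871.94 + 6406.65 ≈ 8279 US tbsp.

8279 US tbsp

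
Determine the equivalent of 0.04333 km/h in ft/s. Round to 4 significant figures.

0.03949 ft/s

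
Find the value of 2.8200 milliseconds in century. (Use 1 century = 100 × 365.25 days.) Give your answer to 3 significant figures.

8.94e-13 centuries

1 ms = 3.16881e-13 centuries.
So 2.8200 × 3.16881e-13 ≈ 8.94e-13 century.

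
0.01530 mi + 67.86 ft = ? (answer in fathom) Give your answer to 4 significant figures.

24.77 fathoms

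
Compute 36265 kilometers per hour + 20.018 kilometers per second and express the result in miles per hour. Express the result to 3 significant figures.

36265 km/h = 22534.0 mph and 20.018 km/s = 44779.0 mph.
22534.0 + 44779.0 ≈ 67300 mph.

67300 mph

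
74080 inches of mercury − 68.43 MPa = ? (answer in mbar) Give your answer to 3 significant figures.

74080 inHg = 2.50864e+6 mbar and 68.43 MPa = 684300 mbar.
2.50864e+6 − 684300 ≈ 1.82e+6 mbar.

1.82e+6 millibar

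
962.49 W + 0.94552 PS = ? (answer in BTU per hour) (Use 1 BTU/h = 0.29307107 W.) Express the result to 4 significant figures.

5657 BTU per hour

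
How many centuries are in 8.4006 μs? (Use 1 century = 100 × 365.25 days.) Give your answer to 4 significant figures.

2.662 × 10^-15 century

1 microsecond = 3.16881 × 10^-16 centuries.
Thus 8.4006 × 3.16881 × 10^-16 ≈ 2.662 × 10^-15 century.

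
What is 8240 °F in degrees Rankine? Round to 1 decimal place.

8699.7 °R

°R = °F + 459.67.
Applying the formula gives 8699.7 °R.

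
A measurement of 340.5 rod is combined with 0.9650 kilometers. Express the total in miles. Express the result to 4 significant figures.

340.5 rod = 1.06406 mi and 0.9650 km = 0.599623 mi.
1.06406 + 0.599623 ≈ 1.664 mi.

1.664 miles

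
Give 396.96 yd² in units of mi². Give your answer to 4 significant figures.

0.0001282 mi²

1 square yard = 3.22831e-7 mi².
Then 396.96 × 3.22831e-7 ≈ 0.0001282 mi².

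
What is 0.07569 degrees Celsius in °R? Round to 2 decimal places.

491.81 °R

°R = (°C + 273.15) × 9/5.
Applying the formula gives 491.81 °R.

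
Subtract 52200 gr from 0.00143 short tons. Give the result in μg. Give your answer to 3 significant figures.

-2.09e+9 μg

0.00143 short ton = 1.29727e+9 μg and 52200 gr = 3.38250e+9 μg.
1.29727e+9 − 3.38250e+9 ≈ -2.09e+9 μg.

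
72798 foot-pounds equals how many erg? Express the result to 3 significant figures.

9.87e+11 erg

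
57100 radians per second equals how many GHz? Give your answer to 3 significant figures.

1 rad/s = 1.59155 × 10^-10 GHz.
57100 × 1.59155 × 10^-10 ≈ 9.09 × 10^-6 GHz.

9.09 × 10^-6 GHz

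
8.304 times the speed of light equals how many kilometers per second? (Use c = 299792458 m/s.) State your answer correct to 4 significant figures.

2.489 × 10^6 kilometers per second

1 speed of light = 299792 km/s.
So 8.304 × 299792 ≈ 2.489 × 10^6 km/s.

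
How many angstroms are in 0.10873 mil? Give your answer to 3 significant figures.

1 mil = 254000 angstroms.
Thus 0.10873 × 254000 ≈ 27600 Å.

27600 Å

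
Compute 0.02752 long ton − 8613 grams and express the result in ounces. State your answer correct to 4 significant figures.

682.5 ounces

0.02752 long ton = 986.317 oz and 8613 g = 303.815 oz.
986.317 − 303.815 ≈ 682.5 oz.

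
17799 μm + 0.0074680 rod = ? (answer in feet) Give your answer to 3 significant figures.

17799 μm = 0.0583957 ft and 0.0074680 rod = 0.123222 ft.
0.0583957 + 0.123222 ≈ 0.182 ft.

0.182 feet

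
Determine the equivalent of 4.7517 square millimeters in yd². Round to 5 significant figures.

5.6830 × 10^-6 yd²

1 square millimeter = 1.19599 × 10^-6 square yards.
So 4.7517 × 1.19599 × 10^-6 ≈ 5.6830 × 10^-6 yd².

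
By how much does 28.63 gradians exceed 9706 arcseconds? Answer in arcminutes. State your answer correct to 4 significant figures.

1384 arcmin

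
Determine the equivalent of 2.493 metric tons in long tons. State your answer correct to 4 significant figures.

2.454 long ton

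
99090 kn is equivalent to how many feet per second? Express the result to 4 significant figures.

1 kn = 1.68781 ft/s.
So 99090 × 1.68781 ≈ 167200 ft/s.

167200 feet per second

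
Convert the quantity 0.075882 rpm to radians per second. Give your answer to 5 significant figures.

1 rpm = 0.1047198 radians per second.
Thus 0.075882 × 0.1047198 ≈ 0.0079463 rad/s.

0.0079463 rad/s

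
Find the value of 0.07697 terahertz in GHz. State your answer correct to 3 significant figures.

77.0 gigahertz

1 terahertz = 1000.00 gigahertz.
So 0.07697 × 1000.00 ≈ 77.0 GHz.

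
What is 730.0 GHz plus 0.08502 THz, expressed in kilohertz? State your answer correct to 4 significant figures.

730.0 GHz = 7.30000e+8 kHz and 0.08502 THz = 8.50200e+7 kHz.
7.30000e+8 + 8.50200e+7 ≈ 8.150e+8 kHz.

8.150e+8 kHz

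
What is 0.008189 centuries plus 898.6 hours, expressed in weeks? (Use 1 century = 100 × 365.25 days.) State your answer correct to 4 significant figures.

48.08 weeks

0.008189 century = 42.7290 wk and 898.6 h = 5.34881 wk.
42.7290 + 5.34881 ≈ 48.08 wk.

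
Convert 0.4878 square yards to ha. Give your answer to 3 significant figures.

4.08e-5 hectares

1 yd² = 8.36127e-5 hectares.
0.4878 × 8.36127e-5 ≈ 4.08e-5 ha.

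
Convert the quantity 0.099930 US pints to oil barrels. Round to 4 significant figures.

0.0002974 oil barrels

1 US pt = 0.00297619 oil barrels.
0.099930 × 0.00297619 ≈ 0.0002974 bbl.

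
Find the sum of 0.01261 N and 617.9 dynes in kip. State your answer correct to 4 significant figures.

4.224e-6 kips

0.01261 N = 2.83484e-6 kip and 617.9 dyn = 1.38909e-6 kip.
2.83484e-6 + 1.38909e-6 ≈ 4.224e-6 kip.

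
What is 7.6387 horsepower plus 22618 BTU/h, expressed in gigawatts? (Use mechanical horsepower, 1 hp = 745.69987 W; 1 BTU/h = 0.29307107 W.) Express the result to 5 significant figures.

1.2325 × 10^-5 GW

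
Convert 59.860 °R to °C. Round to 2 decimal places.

-239.89 degrees Celsius

°R = (°C + 273.15) × 9/5.
Applying the formula gives -239.89 °C.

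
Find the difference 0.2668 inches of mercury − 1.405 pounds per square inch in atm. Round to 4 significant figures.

-0.08669 atmospheres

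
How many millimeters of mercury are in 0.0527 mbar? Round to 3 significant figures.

0.0395 mmHg

1 mbar = 0.750062 mmHg.
So 0.0527 × 0.750062 ≈ 0.0395 mmHg.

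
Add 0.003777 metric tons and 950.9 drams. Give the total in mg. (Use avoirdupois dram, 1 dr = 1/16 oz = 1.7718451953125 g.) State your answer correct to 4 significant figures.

0.003777 t = 3.77700e+6 mg and 950.9 dr = 1.68485e+6 mg.
3.77700e+6 + 1.68485e+6 ≈ 5.462e+6 mg.

5.462e+6 mg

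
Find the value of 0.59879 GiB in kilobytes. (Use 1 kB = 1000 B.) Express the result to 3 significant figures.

643000 kB

1 gibibyte = 1.07374 × 10^6 kilobytes.
0.59879 × 1.07374 × 10^6 ≈ 643000 kB.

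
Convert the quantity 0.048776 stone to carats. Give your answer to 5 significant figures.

1548.7 carats

1 stone = 31751.5 ct.
Then 0.048776 × 31751.5 ≈ 1548.7 ct.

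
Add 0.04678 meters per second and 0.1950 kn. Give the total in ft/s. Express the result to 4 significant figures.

0.04678 m/s = 0.153478 ft/s and 0.1950 kn = 0.329123 ft/s.
0.153478 + 0.329123 ≈ 0.4826 ft/s.

0.4826 ft/s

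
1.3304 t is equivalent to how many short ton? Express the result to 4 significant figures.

1.467 short ton

1 metric ton = 1.10231 short ton.
So 1.3304 × 1.10231 ≈ 1.467 short ton.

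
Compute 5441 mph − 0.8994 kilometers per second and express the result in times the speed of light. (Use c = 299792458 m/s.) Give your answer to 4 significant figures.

5.113 × 10^-6 c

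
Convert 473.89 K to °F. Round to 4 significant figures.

K = (°F + 459.67) × 5/9.
Applying the formula gives 393.3 °F.

393.3 °F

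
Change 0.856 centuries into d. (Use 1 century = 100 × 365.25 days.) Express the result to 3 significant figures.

31300 d

1 century = 36525.0 days.
0.856 × 36525.0 ≈ 31300 d.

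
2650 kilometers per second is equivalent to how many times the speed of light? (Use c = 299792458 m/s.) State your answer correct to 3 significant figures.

0.00884 c

1 kilometer per second = 3.33564e-6 c.
So 2650 × 3.33564e-6 ≈ 0.00884 c.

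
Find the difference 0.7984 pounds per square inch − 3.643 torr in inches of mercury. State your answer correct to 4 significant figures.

1.482 inHg

0.7984 psi = 1.62556 inHg and 3.643 torr = 0.143425 inHg.
1.62556 − 0.143425 ≈ 1.482 inHg.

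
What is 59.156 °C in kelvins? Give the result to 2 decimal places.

332.31 K

K = °C + 273.15.
Applying the formula gives 332.31 K.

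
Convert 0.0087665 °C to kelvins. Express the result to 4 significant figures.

K = °C + 273.15.
Applying the formula gives 273.2 K.

273.2 kelvins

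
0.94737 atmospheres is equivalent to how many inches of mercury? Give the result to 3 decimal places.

28.346 inHg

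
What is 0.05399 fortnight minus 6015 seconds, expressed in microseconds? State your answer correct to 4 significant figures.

5.929 × 10^10 μs

0.05399 fortnight = 6.53063 × 10^10 μs and 6015 s = 6.01500 × 10^9 μs.
6.53063 × 10^10 − 6.01500 × 10^9 ≈ 5.929 × 10^10 μs.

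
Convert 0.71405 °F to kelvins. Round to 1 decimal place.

K = (°F + 459.67) × 5/9.
Applying the formula gives 255.8 K.

255.8 kelvins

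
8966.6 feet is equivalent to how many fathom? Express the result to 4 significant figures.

1494 fathoms

1 ft = 0.166667 fathoms.
So 8966.6 × 0.166667 ≈ 1494 fathom.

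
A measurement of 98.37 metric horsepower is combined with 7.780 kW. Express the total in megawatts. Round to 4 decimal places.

0.0801 megawatts

98.37 PS = 0.0723510 MW and 7.780 kW = 0.00778000 MW.
0.0723510 + 0.00778000 ≈ 0.0801 MW.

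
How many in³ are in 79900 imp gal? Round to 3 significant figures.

1 imp gal = 277.419 cubic inches.
79900 × 277.419 ≈ 2.22e+7 in³.

2.22e+7 cubic inches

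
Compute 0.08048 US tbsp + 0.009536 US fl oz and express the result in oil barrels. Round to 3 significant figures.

9.26 × 10^-6 bbl

0.08048 US tbsp = 7.48512 × 10^-6 bbl and 0.009536 US fl oz = 1.77381 × 10^-6 bbl.
7.48512 × 10^-6 + 1.77381 × 10^-6 ≈ 9.26 × 10^-6 bbl.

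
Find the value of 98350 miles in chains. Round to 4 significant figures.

1 mile = 80.0000 chains.
98350 × 80.0000 ≈ 7.868e+6 chain.

7.868e+6 chain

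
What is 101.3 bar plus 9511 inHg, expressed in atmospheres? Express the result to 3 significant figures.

101.3 bar = 99.9753 atm and 9511 inHg = 317.868 atm.
99.9753 + 317.868 ≈ 418 atm.

418 atm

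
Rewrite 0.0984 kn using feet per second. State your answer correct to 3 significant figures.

1 kn = 1.68781 feet per second.
0.0984 × 1.68781 ≈ 0.166 ft/s.

0.166 ft/s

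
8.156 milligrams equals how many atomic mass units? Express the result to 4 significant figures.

1 milligram = 6.02214e+20 u.
8.156 × 6.02214e+20 ≈ 4.912e+21 u.

4.912e+21 u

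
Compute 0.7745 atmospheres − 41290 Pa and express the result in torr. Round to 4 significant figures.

278.9 torr

0.7745 atm = 588.620 torr and 41290 Pa = 309.700 torr.
588.620 − 309.700 ≈ 278.9 torr.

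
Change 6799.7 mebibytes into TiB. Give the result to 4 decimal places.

0.0065 TiB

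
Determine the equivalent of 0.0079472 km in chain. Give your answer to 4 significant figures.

1 km = 49.7097 chain.
0.0079472 × 49.7097 ≈ 0.3951 chain.

0.3951 chain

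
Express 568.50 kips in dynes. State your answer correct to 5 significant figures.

2.5288e+11 dynes

1 kip = 4.44822e+8 dynes.
Then 568.50 × 4.44822e+8 ≈ 2.5288e+11 dyn.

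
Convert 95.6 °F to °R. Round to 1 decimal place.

555.3 °R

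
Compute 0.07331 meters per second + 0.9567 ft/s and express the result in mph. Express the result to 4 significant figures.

0.07331 m/s = 0.163990 mph and 0.9567 ft/s = 0.652295 mph.
0.163990 + 0.652295 ≈ 0.8163 mph.

0.8163 mph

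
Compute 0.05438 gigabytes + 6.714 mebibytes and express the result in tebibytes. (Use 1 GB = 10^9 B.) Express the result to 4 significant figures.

0.05438 GB = 4.94583 × 10^-5 TiB and 6.714 MiB = 6.40297 × 10^-6 TiB.
4.94583 × 10^-5 + 6.40297 × 10^-6 ≈ 5.586 × 10^-5 TiB.

5.586 × 10^-5 tebibytes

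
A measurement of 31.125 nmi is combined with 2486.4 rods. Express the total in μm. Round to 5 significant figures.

7.0148 × 10^10 micrometers

31.125 nmi = 5.76435 × 10^10 μm and 2486.4 rod = 1.25046 × 10^10 μm.
5.76435 × 10^10 + 1.25046 × 10^10 ≈ 7.0148 × 10^10 μm.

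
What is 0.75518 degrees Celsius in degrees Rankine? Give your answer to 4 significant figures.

493.0 degrees Rankine

°R = (°C + 273.15) × 9/5.
Applying the formula gives 493.0 °R.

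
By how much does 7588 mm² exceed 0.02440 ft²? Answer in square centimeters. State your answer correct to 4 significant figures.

7588 mm² = 75.8800 cm² and 0.02440 ft² = 22.6683 cm².
75.8800 − 22.6683 ≈ 53.21 cm².

53.21 cm²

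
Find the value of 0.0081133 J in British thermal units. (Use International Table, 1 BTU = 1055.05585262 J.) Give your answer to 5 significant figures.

1 joule = 0.000947817 BTU.
So 0.0081133 × 0.000947817 ≈ 7.6899e-6 BTU.

7.6899e-6 BTU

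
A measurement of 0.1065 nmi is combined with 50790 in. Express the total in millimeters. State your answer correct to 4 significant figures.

1.487e+6 mm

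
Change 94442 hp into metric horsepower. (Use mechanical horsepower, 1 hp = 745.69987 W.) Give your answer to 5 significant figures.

95752 metric horsepower

1 hp = 1.01387 PS.
Then 94442 × 1.01387 ≈ 95752 PS.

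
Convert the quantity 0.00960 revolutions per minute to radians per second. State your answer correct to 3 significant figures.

1 rpm = 0.104720 rad/s.
0.00960 × 0.104720 ≈ 0.00101 rad/s.

0.00101 radians per second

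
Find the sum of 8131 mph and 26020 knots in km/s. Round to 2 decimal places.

17.02 km/s

8131 mph = 3.63488 km/s and 26020 kn = 13.3858 km/s.
3.63488 + 13.3858 ≈ 17.02 km/s.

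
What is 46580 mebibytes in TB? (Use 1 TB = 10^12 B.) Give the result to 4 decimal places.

0.0488 terabytes

1 MiB = 1.04858 × 10^-6 TB.
46580 × 1.04858 × 10^-6 ≈ 0.0488 TB.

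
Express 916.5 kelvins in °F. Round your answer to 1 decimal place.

K = (°F + 459.67) × 5/9.
Applying the formula gives 1190.0 °F.

1190.0 degrees Fahrenheit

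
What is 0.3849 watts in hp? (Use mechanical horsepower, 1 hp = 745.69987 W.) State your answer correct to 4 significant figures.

0.0005162 hp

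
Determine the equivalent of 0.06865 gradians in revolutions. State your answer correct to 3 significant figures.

1 gradian = 0.00250000 revolutions.
Then 0.06865 × 0.00250000 ≈ 0.000172 rev.

0.000172 rev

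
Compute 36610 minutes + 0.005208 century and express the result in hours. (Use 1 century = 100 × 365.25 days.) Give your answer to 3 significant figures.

5180 hours

36610 min = 610.167 h and 0.005208 century = 4565.33 h.
610.167 + 4565.33 ≈ 5180 h.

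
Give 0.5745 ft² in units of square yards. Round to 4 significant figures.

0.06383 square yards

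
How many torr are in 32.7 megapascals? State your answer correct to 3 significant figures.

1 megapascal = 7500.62 torr.
Thus 32.7 × 7500.62 ≈ 245000 torr.

245000 torr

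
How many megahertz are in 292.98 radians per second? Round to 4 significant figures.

4.663 × 10^-5 MHz

1 rad/s = 1.59155 × 10^-7 MHz.
Thus 292.98 × 1.59155 × 10^-7 ≈ 4.663 × 10^-5 MHz.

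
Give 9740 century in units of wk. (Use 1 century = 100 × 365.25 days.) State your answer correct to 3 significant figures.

1 century = 5217.86 wk.
9740 × 5217.86 ≈ 5.08e+7 wk.

5.08e+7 wk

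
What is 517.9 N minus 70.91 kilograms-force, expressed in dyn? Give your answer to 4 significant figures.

-1.775 × 10^7 dyn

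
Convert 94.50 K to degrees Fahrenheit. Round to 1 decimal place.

-289.6 °F

K = (°F + 459.67) × 5/9.
Applying the formula gives -289.6 °F.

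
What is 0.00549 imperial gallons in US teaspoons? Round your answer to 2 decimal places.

5.06 US teaspoons

1 imperial gallon = 922.330 US tsp.
0.00549 × 922.330 ≈ 5.06 US tsp.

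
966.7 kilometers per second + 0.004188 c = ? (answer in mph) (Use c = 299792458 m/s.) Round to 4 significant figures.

4.971 × 10^6 mph

966.7 km/s = 2.16245 × 10^6 mph and 0.004188 c = 2.80854 × 10^6 mph.
2.16245 × 10^6 + 2.80854 × 10^6 ≈ 4.971 × 10^6 mph.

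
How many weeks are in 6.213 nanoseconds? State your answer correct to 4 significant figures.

1 nanosecond = 1.65344e-15 wk.
Thus 6.213 × 1.65344e-15 ≈ 1.027e-14 wk.

1.027e-14 weeks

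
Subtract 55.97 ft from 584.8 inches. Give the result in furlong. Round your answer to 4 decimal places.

-0.0110 furlongs

584.8 in = 0.0738384 furlong and 55.97 ft = 0.0848030 furlong.
0.0738384 − 0.0848030 ≈ -0.0110 furlong.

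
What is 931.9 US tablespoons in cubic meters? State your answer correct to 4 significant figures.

0.01378 m³

1 US tbsp = 1.47868 × 10^-5 m³.
Thus 931.9 × 1.47868 × 10^-5 ≈ 0.01378 m³.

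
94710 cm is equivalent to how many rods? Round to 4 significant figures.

188.3 rods

1 cm = 0.00198839 rods.
So 94710 × 0.00198839 ≈ 188.3 rod.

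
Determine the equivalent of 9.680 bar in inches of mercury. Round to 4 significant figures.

285.9 inches of mercury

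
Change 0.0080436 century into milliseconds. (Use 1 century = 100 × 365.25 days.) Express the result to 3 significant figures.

2.54e+10 ms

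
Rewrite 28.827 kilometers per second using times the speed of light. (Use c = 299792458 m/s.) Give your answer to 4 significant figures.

9.616 × 10^-5 times the speed of light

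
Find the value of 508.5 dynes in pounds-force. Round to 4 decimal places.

0.0011 pounds-force

1 dyn = 2.24809e-6 lbf.
So 508.5 × 2.24809e-6 ≈ 0.0011 lbf.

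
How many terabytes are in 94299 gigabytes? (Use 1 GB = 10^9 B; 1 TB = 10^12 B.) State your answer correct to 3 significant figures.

94.3 TB

1 gigabyte = 0.00100000 TB.
Thus 94299 × 0.00100000 ≈ 94.3 TB.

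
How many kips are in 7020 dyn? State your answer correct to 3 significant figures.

1.58e-5 kip

1 dyne = 2.24809e-9 kips.
Thus 7020 × 2.24809e-9 ≈ 1.58e-5 kip.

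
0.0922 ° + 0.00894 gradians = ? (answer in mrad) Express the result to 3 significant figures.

1.75 mrad

0.0922 ° = 1.60919 mrad and 0.00894 grad = 0.140429 mrad.
1.60919 + 0.140429 ≈ 1.75 mrad.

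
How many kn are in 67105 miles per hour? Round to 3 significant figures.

58300 kn

1 mile per hour = 0.868976 kn.
So 67105 × 0.868976 ≈ 58300 kn.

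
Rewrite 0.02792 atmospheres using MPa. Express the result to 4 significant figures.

0.002829 megapascals

1 atm = 0.101325 MPa.
So 0.02792 × 0.101325 ≈ 0.002829 MPa.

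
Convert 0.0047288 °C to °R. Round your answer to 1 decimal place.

491.7 °R

°R = (°C + 273.15) × 9/5.
Applying the formula gives 491.7 °R.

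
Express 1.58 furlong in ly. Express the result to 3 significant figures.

3.36 × 10^-14 light-years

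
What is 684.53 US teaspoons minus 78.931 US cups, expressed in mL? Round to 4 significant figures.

684.53 US tsp = 3373.99 mL and 78.931 US cup = 18674.1 mL.
3373.99 − 18674.1 ≈ -15300 mL.

-15300 milliliters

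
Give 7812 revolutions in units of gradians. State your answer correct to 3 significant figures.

3.12e+6 grad

1 rev = 400.000 grad.
7812 × 400.000 ≈ 3.12e+6 grad.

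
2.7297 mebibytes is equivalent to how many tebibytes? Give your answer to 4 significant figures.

2.603e-6 tebibytes

1 MiB = 9.53674e-7 TiB.
2.7297 × 9.53674e-7 ≈ 2.603e-6 TiB.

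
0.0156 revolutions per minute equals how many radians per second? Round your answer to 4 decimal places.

0.0016 rad/s

1 revolution per minute = 0.104720 rad/s.
Then 0.0156 × 0.104720 ≈ 0.0016 rad/s.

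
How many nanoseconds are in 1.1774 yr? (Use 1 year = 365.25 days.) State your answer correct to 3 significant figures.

1 year = 3.15576 × 10^16 ns.
1.1774 × 3.15576 × 10^16 ≈ 3.72 × 10^16 ns.

3.72 × 10^16 ns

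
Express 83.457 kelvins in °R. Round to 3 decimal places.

°R = K × 9/5.
Applying the formula gives 150.223 °R.

150.223 degrees Rankine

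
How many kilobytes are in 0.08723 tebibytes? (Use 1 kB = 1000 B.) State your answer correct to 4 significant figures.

9.591e+7 kB

1 tebibyte = 1.09951e+9 kB.
Then 0.08723 × 1.09951e+9 ≈ 9.591e+7 kB.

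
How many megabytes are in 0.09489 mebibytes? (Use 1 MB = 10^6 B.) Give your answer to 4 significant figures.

1 mebibyte = 1.04858 megabytes.
0.09489 × 1.04858 ≈ 0.09950 MB.

0.09950 megabytes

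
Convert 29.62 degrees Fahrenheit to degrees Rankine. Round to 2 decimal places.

°R = °F + 459.67.
Applying the formula gives 489.29 °R.

489.29 °R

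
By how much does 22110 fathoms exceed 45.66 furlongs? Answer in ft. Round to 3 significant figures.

22110 fathom = 132660 ft and 45.66 furlong = 30135.6 ft.
132660 − 30135.6 ≈ 103000 ft.

103000 feet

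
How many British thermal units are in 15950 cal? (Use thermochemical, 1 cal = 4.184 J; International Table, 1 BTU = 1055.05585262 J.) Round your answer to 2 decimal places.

63.25 BTU

1 calorie = 0.00396567 BTU.
So 15950 × 0.00396567 ≈ 63.25 BTU.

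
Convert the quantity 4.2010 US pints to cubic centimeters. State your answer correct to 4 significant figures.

1 US pint = 473.176 cubic centimeters.
4.2010 × 473.176 ≈ 1988 cm³.

1988 cubic centimeters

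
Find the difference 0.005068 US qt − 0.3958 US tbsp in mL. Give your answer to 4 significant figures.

-1.056 milliliters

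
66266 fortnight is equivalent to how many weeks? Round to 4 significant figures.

132500 wk

1 fortnight = 2.00000 wk.
Thus 66266 × 2.00000 ≈ 132500 wk.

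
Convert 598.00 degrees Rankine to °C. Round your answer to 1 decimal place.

59.1 °C

°R = (°C + 273.15) × 9/5.
Applying the formula gives 59.1 °C.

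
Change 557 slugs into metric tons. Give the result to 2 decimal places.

8.13 metric tons

1 slug = 0.0145939 metric tons.
Thus 557 × 0.0145939 ≈ 8.13 t.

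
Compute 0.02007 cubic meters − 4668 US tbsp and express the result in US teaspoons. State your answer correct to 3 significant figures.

-9930 US teaspoons

0.02007 m³ = 4071.88 US tsp and 4668 US tbsp = 14004.0 US tsp.
4071.88 − 14004.0 ≈ -9930 US tsp.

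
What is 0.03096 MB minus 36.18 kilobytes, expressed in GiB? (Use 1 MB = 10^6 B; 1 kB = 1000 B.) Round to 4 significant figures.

-4.862 × 10^-6 GiB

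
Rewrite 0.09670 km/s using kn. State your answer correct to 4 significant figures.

1 kilometer per second = 1943.84 kn.
So 0.09670 × 1943.84 ≈ 188.0 kn.

188.0 knots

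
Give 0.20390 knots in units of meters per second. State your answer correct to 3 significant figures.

1 kn = 0.514444 m/s.
So 0.20390 × 0.514444 ≈ 0.105 m/s.

0.105 m/s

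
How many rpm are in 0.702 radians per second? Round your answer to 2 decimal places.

1 radian per second = 9.54930 rpm.
Then 0.702 × 9.54930 ≈ 6.70 rpm.

6.70 rpm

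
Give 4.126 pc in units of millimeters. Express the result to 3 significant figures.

1.27 × 10^20 mm

1 parsec = 3.08568 × 10^19 mm.
So 4.126 × 3.08568 × 10^19 ≈ 1.27 × 10^20 mm.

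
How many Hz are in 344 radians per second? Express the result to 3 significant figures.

1 rad/s = 0.159155 Hz.
Then 344 × 0.159155 ≈ 54.7 Hz.

54.7 Hz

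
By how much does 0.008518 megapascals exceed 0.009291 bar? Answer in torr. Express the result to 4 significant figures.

0.008518 MPa = 63.8903 torr and 0.009291 bar = 6.96882 torr.
63.8903 − 6.96882 ≈ 56.92 torr.

56.92 torr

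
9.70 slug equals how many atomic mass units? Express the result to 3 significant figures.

8.52 × 10^28 atomic mass units

1 slug = 8.78865 × 10^27 u.
So 9.70 × 8.78865 × 10^27 ≈ 8.52 × 10^28 u.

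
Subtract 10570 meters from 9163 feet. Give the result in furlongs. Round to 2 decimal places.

-38.66 furlongs

9163 ft = 13.8833 furlong and 10570 m = 52.5431 furlong.
13.8833 − 52.5431 ≈ -38.66 furlong.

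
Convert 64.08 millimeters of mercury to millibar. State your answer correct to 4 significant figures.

1 millimeter of mercury = 1.33322 mbar.
Then 64.08 × 1.33322 ≈ 85.43 mbar.

85.43 mbar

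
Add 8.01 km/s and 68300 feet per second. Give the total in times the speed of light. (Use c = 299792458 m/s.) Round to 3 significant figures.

9.62 × 10^-5 c

8.01 km/s = 2.67185 × 10^-5 c and 68300 ft/s = 6.94408 × 10^-5 c.
2.67185 × 10^-5 + 6.94408 × 10^-5 ≈ 9.62 × 10^-5 c.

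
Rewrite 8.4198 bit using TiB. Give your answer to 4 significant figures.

1 bit = 1.13687 × 10^-13 tebibytes.
8.4198 × 1.13687 × 10^-13 ≈ 9.572 × 10^-13 TiB.

9.572 × 10^-13 TiB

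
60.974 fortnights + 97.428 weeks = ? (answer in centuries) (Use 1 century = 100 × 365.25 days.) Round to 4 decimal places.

0.0420 centuries

60.974 fortnight = 0.0233713 century and 97.428 wk = 0.0186720 century.
0.0233713 + 0.0186720 ≈ 0.0420 century.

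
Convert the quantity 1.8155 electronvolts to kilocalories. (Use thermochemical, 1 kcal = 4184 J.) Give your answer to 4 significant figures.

6.952 × 10^-23 kcal

1 eV = 3.82929 × 10^-23 kcal.
So 1.8155 × 3.82929 × 10^-23 ≈ 6.952 × 10^-23 kcal.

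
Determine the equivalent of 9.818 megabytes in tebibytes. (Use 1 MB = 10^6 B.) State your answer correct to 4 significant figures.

8.929e-6 TiB

1 megabyte = 9.09495e-7 TiB.
So 9.818 × 9.09495e-7 ≈ 8.929e-6 TiB.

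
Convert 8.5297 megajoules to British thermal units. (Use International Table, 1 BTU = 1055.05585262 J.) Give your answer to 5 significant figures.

8084.6 British thermal units

1 megajoule = 947.817 British thermal units.
Thus 8.5297 × 947.817 ≈ 8084.6 BTU.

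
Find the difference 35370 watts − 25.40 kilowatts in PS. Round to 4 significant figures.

35370 W = 48.0898 PS and 25.40 kW = 34.5344 PS.
48.0898 − 34.5344 ≈ 13.56 PS.

13.56 PS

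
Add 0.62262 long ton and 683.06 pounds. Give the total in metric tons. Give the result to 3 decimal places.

0.942 t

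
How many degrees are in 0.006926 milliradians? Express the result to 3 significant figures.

1 milliradian = 0.0572958 degrees.
So 0.006926 × 0.0572958 ≈ 0.000397 °.

0.000397 degrees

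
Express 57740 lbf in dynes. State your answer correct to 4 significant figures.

2.568 × 10^10 dyn

1 lbf = 444822 dynes.
Thus 57740 × 444822 ≈ 2.568 × 10^10 dyn.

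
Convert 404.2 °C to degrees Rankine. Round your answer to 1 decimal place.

1219.2 degrees Rankine

°R = (°C + 273.15) × 9/5.
Applying the formula gives 1219.2 °R.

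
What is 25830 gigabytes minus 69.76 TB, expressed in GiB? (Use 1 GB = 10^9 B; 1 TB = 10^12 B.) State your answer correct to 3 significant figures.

-40900 GiB

25830 GB = 24056.1 GiB and 69.76 TB = 64969.1 GiB.
24056.1 − 64969.1 ≈ -40900 GiB.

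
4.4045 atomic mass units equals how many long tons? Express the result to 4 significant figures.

1 atomic mass unit = 1.63431e-30 long ton.
Thus 4.4045 × 1.63431e-30 ≈ 7.198e-30 long ton.

7.198e-30 long tons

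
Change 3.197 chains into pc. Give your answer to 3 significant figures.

2.08 × 10^-15 pc

1 chain = 6.51941 × 10^-16 parsecs.
3.197 × 6.51941 × 10^-16 ≈ 2.08 × 10^-15 pc.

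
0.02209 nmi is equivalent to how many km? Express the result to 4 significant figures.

0.04091 km

1 nmi = 1.85200 kilometers.
Then 0.02209 × 1.85200 ≈ 0.04091 km.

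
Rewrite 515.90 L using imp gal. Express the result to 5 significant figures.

113.48 imp gal

1 L = 0.219969 imperial gallons.
Then 515.90 × 0.219969 ≈ 113.48 imp gal.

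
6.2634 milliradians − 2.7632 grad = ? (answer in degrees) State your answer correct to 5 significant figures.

6.2634 mrad = 0.358866 ° and 2.7632 grad = 2.48688 °.
0.358866 − 2.48688 ≈ -2.1280 °.

-2.1280 degrees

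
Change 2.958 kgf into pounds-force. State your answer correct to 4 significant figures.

1 kgf = 2.20462 lbf.
Thus 2.958 × 2.20462 ≈ 6.521 lbf.

6.521 pounds-force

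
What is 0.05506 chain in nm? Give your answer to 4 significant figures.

1.108 × 10^9 nm

1 chain = 2.01168 × 10^10 nanometers.
0.05506 × 2.01168 × 10^10 ≈ 1.108 × 10^9 nm.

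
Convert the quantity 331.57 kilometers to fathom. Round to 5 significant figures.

181300 fathom

1 kilometer = 546.807 fathom.
So 331.57 × 546.807 ≈ 181300 fathom.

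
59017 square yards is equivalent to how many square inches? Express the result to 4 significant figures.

1 square yard = 1296.00 in².
So 59017 × 1296.00 ≈ 7.649 × 10^7 in².

7.649 × 10^7 square inches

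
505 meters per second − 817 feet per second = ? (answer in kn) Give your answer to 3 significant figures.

498 kn

505 m/s = 981.641 kn and 817 ft/s = 484.059 kn.
981.641 − 484.059 ≈ 498 kn.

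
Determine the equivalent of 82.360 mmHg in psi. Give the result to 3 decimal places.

1.593 psi

1 millimeter of mercury = 0.0193368 psi.
Then 82.360 × 0.0193368 ≈ 1.593 psi.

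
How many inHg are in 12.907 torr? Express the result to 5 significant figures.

1 torr = 0.0393701 inHg.
So 12.907 × 0.0393701 ≈ 0.50815 inHg.

0.50815 inHg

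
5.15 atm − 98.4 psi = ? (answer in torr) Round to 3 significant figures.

-1170 torr

5.15 atm = 3914.00 torr and 98.4 psi = 5088.75 torr.
3914.00 − 5088.75 ≈ -1170 torr.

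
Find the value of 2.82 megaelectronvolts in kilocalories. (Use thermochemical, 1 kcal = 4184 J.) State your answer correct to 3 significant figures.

1 MeV = 3.82929 × 10^-17 kilocalories.
Thus 2.82 × 3.82929 × 10^-17 ≈ 1.08 × 10^-16 kcal.

1.08 × 10^-16 kilocalories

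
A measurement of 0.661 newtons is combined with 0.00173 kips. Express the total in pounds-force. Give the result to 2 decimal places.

1.88 lbf

0.661 N = 0.148599 lbf and 0.00173 kip = 1.73000 lbf.
0.148599 + 1.73000 ≈ 1.88 lbf.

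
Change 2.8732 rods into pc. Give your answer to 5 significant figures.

1 rod = 1.62985 × 10^-16 pc.
So 2.8732 × 1.62985 × 10^-16 ≈ 4.6829 × 10^-16 pc.

4.6829 × 10^-16 pc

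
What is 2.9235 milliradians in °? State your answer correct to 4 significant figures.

1 milliradian = 0.0572958 °.
Then 2.9235 × 0.0572958 ≈ 0.1675 °.

0.1675 degrees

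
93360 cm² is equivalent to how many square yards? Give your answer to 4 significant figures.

1 square centimeter = 0.000119599 yd².
So 93360 × 0.000119599 ≈ 11.17 yd².

11.17 yd²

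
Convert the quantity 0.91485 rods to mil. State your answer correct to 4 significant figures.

1 rod = 198000 mils.
So 0.91485 × 198000 ≈ 181100 mil.

181100 mil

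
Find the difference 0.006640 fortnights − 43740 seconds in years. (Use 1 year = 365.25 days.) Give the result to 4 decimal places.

-0.0011 years

0.006640 fortnight = 0.000254511 yr and 43740 s = 0.00138604 yr.
0.000254511 − 0.00138604 ≈ -0.0011 yr.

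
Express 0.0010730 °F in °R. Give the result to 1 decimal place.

459.7 °R

°R = °F + 459.67.
Applying the formula gives 459.7 °R.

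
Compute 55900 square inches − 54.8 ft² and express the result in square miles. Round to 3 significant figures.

1.20e-5 square miles

55900 in² = 1.39246e-5 mi² and 54.8 ft² = 1.96568e-6 mi².
1.39246e-5 − 1.96568e-6 ≈ 1.20e-5 mi².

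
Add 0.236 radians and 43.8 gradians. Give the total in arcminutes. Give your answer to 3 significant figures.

0.236 rad = 811.308 arcmin and 43.8 grad = 2365.20 arcmin.
811.308 + 2365.20 ≈ 3180 arcmin.

3180 arcmin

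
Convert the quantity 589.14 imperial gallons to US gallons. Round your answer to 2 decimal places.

707.53 US gal

1 imperial gallon = 1.20095 US gallons.
Thus 589.14 × 1.20095 ≈ 707.53 US gal.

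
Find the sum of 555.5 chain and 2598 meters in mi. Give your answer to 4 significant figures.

8.558 mi

555.5 chain = 6.94375 mi and 2598 m = 1.61432 mi.
6.94375 + 1.61432 ≈ 8.558 mi.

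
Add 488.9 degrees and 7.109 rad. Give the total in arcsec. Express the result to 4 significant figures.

3.226e+6 arcsec

488.9 ° = 1.76004e+6 arcsec and 7.109 rad = 1.46634e+6 arcsec.
1.76004e+6 + 1.46634e+6 ≈ 3.226e+6 arcsec.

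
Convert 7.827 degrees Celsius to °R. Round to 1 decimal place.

°R = (°C + 273.15) × 9/5.
Applying the formula gives 505.8 °R.

505.8 °R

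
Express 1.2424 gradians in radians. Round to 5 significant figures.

1 gradian = 0.0157080 rad.
1.2424 × 0.0157080 ≈ 0.019516 rad.

0.019516 rad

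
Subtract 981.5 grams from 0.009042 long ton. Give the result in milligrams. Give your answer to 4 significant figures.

8.206 × 10^6 milligrams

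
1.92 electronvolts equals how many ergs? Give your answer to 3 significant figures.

3.08e-12 ergs

1 electronvolt = 1.60218e-12 erg.
1.92 × 1.60218e-12 ≈ 3.08e-12 erg.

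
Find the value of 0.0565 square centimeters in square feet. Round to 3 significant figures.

1 square centimeter = 0.00107639 ft².
Then 0.0565 × 0.00107639 ≈ 6.08e-5 ft².

6.08e-5 ft²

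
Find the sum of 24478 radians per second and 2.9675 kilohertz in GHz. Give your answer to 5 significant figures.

6.8633 × 10^-6 gigahertz

24478 rad/s = 3.89579 × 10^-6 GHz and 2.9675 kHz = 2.96750 × 10^-6 GHz.
3.89579 × 10^-6 + 2.96750 × 10^-6 ≈ 6.8633 × 10^-6 GHz.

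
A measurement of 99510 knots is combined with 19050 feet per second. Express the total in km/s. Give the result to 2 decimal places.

99510 kn = 51.1924 km/s and 19050 ft/s = 5.80644 km/s.
51.1924 + 5.80644 ≈ 57.00 km/s.

57.00 km/s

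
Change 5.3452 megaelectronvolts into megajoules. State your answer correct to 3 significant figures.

1 megaelectronvolt = 1.60218e-19 MJ.
So 5.3452 × 1.60218e-19 ≈ 8.56e-19 MJ.

8.56e-19 megajoules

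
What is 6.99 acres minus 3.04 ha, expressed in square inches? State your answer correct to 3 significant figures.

6.99 acre = 4.38458 × 10^7 in² and 3.04 ha = 4.71201 × 10^7 in².
4.38458 × 10^7 − 4.71201 × 10^7 ≈ -3.27 × 10^6 in².

-3.27 × 10^6 in²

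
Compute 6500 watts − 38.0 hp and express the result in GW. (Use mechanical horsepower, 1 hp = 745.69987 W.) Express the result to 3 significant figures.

-2.18 × 10^-5 GW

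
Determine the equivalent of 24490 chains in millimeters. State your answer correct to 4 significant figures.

1 chain = 20116.8 mm.
Then 24490 × 20116.8 ≈ 4.927e+8 mm.

4.927e+8 mm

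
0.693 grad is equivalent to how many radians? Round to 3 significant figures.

1 grad = 0.0157080 rad.
So 0.693 × 0.0157080 ≈ 0.0109 rad.

0.0109 radians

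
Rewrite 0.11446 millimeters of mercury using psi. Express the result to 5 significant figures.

1 millimeter of mercury = 0.0193368 pounds per square inch.
So 0.11446 × 0.0193368 ≈ 0.0022133 psi.

0.0022133 psi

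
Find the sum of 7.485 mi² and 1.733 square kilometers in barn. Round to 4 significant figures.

2.112e+35 barn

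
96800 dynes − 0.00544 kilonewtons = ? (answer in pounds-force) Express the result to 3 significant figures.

96800 dyn = 0.217615 lbf and 0.00544 kN = 1.22296 lbf.
0.217615 − 1.22296 ≈ -1.01 lbf.

-1.01 lbf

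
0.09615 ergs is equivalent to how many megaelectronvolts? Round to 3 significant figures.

1 erg = 624151 MeV.
Thus 0.09615 × 624151 ≈ 60000 MeV.

60000 megaelectronvolts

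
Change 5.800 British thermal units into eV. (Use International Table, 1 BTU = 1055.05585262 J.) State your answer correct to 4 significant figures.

1 British thermal unit = 6.58514e+21 electronvolts.
Then 5.800 × 6.58514e+21 ≈ 3.819e+22 eV.

3.819e+22 electronvolts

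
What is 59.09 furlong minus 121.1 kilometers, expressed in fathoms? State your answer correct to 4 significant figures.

-59720 fathoms

59.09 furlong = 6499.90 fathom and 121.1 km = 66218.3 fathom.
6499.90 − 66218.3 ≈ -59720 fathom.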